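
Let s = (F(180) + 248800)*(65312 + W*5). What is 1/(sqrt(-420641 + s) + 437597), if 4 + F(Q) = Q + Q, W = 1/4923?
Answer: 239365559/95844616934346 - sqrt(4868865372295219)/95844616934346 ≈ 1.7694e-6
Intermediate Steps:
W = 1/4923 ≈ 0.00020313
F(Q) = -4 + 2*Q (F(Q) = -4 + (Q + Q) = -4 + 2*Q)
s = 8901263678004/547 (s = ((-4 + 2*180) + 248800)*(65312 + (1/4923)*5) = ((-4 + 360) + 248800)*(65312 + 5/4923) = (356 + 248800)*(321530981/4923) = 249156*(321530981/4923) = 8901263678004/547 ≈ 1.6273e+10)
1/(sqrt(-420641 + s) + 437597) = 1/(sqrt(-420641 + 8901263678004/547) + 437597) = 1/(sqrt(8901033587377/547) + 437597) = 1/(sqrt(4868865372295219)/547 + 437597) = 1/(437597 + sqrt(4868865372295219)/547)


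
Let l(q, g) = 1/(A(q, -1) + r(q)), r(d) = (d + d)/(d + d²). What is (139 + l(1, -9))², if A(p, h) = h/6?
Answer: 491401/25 ≈ 19656.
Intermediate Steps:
A(p, h) = h/6 (A(p, h) = h*(⅙) = h/6)
r(d) = 2*d/(d + d²) (r(d) = (2*d)/(d + d²) = 2*d/(d + d²))
l(q, g) = 1/(-⅙ + 2/(1 + q)) (l(q, g) = 1/((⅙)*(-1) + 2/(1 + q)) = 1/(-⅙ + 2/(1 + q)))
(139 + l(1, -9))² = (139 + 6*(-1 - 1*1)/(-11 + 1))² = (139 + 6*(-1 - 1)/(-10))² = (139 + 6*(-⅒)*(-2))² = (139 + 6/5)² = (701/5)² = 491401/25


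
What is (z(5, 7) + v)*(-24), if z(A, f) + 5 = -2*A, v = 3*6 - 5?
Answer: 48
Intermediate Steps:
v = 13 (v = 18 - 5 = 13)
z(A, f) = -5 - 2*A
(z(5, 7) + v)*(-24) = ((-5 - 2*5) + 13)*(-24) = ((-5 - 10) + 13)*(-24) = (-15 + 13)*(-24) = -2*(-24) = 48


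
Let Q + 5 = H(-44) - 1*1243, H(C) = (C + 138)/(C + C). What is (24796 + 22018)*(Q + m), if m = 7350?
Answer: 6283398487/22 ≈ 2.8561e+8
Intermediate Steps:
H(C) = (138 + C)/(2*C) (H(C) = (138 + C)/((2*C)) = (138 + C)*(1/(2*C)) = (138 + C)/(2*C))
Q = -54959/44 (Q = -5 + ((1/2)*(138 - 44)/(-44) - 1*1243) = -5 + ((1/2)*(-1/44)*94 - 1243) = -5 + (-47/44 - 1243) = -5 - 54739/44 = -54959/44 ≈ -1249.1)
(24796 + 22018)*(Q + m) = (24796 + 22018)*(-54959/44 + 7350) = 46814*(268441/44) = 6283398487/22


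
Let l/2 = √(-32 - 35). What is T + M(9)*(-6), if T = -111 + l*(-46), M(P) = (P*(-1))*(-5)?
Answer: -381 - 92*I*√67 ≈ -381.0 - 753.05*I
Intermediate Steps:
M(P) = 5*P (M(P) = -P*(-5) = 5*P)
l = 2*I*√67 (l = 2*√(-32 - 35) = 2*√(-67) = 2*(I*√67) = 2*I*√67 ≈ 16.371*I)
T = -111 - 92*I*√67 (T = -111 + (2*I*√67)*(-46) = -111 - 92*I*√67 ≈ -111.0 - 753.05*I)
T + M(9)*(-6) = (-111 - 92*I*√67) + (5*9)*(-6) = (-111 - 92*I*√67) + 45*(-6) = (-111 - 92*I*√67) - 270 = -381 - 92*I*√67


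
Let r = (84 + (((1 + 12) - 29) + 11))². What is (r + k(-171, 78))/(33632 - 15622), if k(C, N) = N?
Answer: 6319/18010 ≈ 0.35086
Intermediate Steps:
r = 6241 (r = (84 + ((13 - 29) + 11))² = (84 + (-16 + 11))² = (84 - 5)² = 79² = 6241)
(r + k(-171, 78))/(33632 - 15622) = (6241 + 78)/(33632 - 15622) = 6319/18010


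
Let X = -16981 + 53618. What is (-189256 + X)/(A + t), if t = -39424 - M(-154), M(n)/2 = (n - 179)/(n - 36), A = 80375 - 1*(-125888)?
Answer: -4832935/5283124 ≈ -0.91479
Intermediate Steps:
A = 206263 (A = 80375 + 125888 = 206263)
M(n) = 2*(-179 + n)/(-36 + n) (M(n) = 2*((n - 179)/(n - 36)) = 2*((-179 + n)/(-36 + n)) = 2*(-179 + n)/(-36 + n))
X = 36637
t = -3745613/95 (t = -39424 - 2*(-179 - 154)/(-36 - 154) = -39424 - 2*(-333)/(-190) = -39424 - 2*(-1)*(-333)/190 = -39424 - 1*333/95 = -39424 - 333/95 = -3745613/95 ≈ -39428.)
(-189256 + X)/(A + t) = (-189256 + 36637)/(206263 - 3745613/95) = -152619/15849372/95 = -152619*95/15849372 = -4832935/5283124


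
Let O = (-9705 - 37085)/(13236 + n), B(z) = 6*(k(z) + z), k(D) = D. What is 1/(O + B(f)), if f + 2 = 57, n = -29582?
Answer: 8173/5417575 ≈ 0.0015086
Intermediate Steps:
f = 55 (f = -2 + 57 = 55)
B(z) = 12*z (B(z) = 6*(z + z) = 6*(2*z) = 12*z)
O = 23395/8173 (O = (-9705 - 37085)/(13236 - 29582) = -46790/(-16346) = -46790*(-1/16346) = 23395/8173 ≈ 2.8625)
1/(O + B(f)) = 1/(23395/8173 + 12*55) = 1/(23395/8173 + 660) = 1/(5417575/8173) = 8173/5417575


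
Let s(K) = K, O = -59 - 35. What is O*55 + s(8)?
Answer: -5162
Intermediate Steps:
O = -94
O*55 + s(8) = -94*55 + 8 = -5170 + 8 = -5162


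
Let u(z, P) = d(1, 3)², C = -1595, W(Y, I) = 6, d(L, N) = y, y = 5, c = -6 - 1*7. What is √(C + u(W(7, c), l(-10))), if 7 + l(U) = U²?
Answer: I*√1570 ≈ 39.623*I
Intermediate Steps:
c = -13 (c = -6 - 7 = -13)
d(L, N) = 5
l(U) = -7 + U²
u(z, P) = 25 (u(z, P) = 5² = 25)
√(C + u(W(7, c), l(-10))) = √(-1595 + 25) = √(-1570) = I*√1570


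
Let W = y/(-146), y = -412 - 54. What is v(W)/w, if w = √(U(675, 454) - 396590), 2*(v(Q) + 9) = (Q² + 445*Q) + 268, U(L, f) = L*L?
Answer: 4477772*√59035/314597515 ≈ 3.4583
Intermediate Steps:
U(L, f) = L²
y = -466
W = 233/73 (W = -466/(-146) = -466*(-1/146) = 233/73 ≈ 3.1918)
v(Q) = 125 + Q²/2 + 445*Q/2 (v(Q) = -9 + ((Q² + 445*Q) + 268)/2 = -9 + (268 + Q² + 445*Q)/2 = -9 + (134 + Q²/2 + 445*Q/2) = 125 + Q²/2 + 445*Q/2)
w = √59035 (w = √(675² - 396590) = √(455625 - 396590) = √59035 ≈ 242.97)
v(W)/w = (125 + (233/73)²/2 + (445/2)*(233/73))/(√59035) = (125 + (½)*(54289/5329) + 103685/146)*(√59035/59035) = (125 + 54289/10658 + 103685/146)*(√59035/59035) = 4477772*(√59035/59035)/5329 = 4477772*√59035/314597515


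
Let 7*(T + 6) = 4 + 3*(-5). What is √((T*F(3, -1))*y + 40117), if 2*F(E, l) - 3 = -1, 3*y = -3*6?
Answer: √1967959/7 ≈ 200.41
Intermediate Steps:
y = -6 (y = (-3*6)/3 = (⅓)*(-18) = -6)
F(E, l) = 1 (F(E, l) = 3/2 + (½)*(-1) = 3/2 - ½ = 1)
T = -53/7 (T = -6 + (4 + 3*(-5))/7 = -6 + (4 - 15)/7 = -6 + (⅐)*(-11) = -6 - 11/7 = -53/7 ≈ -7.5714)
√((T*F(3, -1))*y + 40117) = √(-53/7*1*(-6) + 40117) = √(-53/7*(-6) + 40117) = √(318/7 + 40117) = √(281137/7) = √1967959/7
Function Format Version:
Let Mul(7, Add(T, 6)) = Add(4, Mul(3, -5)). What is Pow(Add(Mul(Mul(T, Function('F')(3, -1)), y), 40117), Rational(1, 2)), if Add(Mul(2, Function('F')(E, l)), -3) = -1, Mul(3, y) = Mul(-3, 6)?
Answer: Mul(Rational(1, 7), Pow(1967959, Rational(1, 2))) ≈ 200.41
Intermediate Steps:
y = -6 (y = Mul(Rational(1, 3), Mul(-3, 6)) = Mul(Rational(1, 3), -18) = -6)
Function('F')(E, l) = 1 (Function('F')(E, l) = Add(Rational(3, 2), Mul(Rational(1, 2), -1)) = Add(Rational(3, 2), Rational(-1, 2)) = 1)
T = Rational(-53, 7) (T = Add(-6, Mul(Rational(1, 7), Add(4, Mul(3, -5)))) = Add(-6, Mul(Rational(1, 7), Add(4, -15))) = Add(-6, Mul(Rational(1, 7), -11)) = Add(-6, Rational(-11, 7)) = Rational(-53, 7) ≈ -7.5714)
Pow(Add(Mul(Mul(T, Function('F')(3, -1)), y), 40117), Rational(1, 2)) = Pow(Add(Mul(Mul(Rational(-53, 7), 1), -6), 40117), Rational(1, 2)) = Pow(Add(Mul(Rational(-53, 7), -6), 40117), Rational(1, 2)) = Pow(Add(Rational(318, 7), 40117), Rational(1, 2)) = Pow(Rational(281137, 7), Rational(1, 2)) = Mul(Rational(1, 7), Pow(1967959, Rational(1, 2)))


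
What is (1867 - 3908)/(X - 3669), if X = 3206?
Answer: 2041/463 ≈ 4.4082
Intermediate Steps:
(1867 - 3908)/(X - 3669) = (1867 - 3908)/(3206 - 3669) = -2041/(-463) = -2041*(-1/463) = 2041/463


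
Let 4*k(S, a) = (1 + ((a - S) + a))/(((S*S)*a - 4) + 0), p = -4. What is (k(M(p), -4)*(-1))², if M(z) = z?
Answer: 9/73984 ≈ 0.00012165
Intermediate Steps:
k(S, a) = (1 - S + 2*a)/(4*(-4 + a*S²)) (k(S, a) = ((1 + ((a - S) + a))/(((S*S)*a - 4) + 0))/4 = ((1 + (-S + 2*a))/((S²*a - 4) + 0))/4 = ((1 - S + 2*a)/((a*S² - 4) + 0))/4 = ((1 - S + 2*a)/((-4 + a*S²) + 0))/4 = ((1 - S + 2*a)/(-4 + a*S²))/4 = (1 - S + 2*a)/(4*(-4 + a*S²)))
(k(M(p), -4)*(-1))² = (((1 - 1*(-4) + 2*(-4))/(4*(-4 - 4*(-4)²)))*(-1))² = (((1 + 4 - 8)/(4*(-4 - 4*16)))*(-1))² = (((¼)*(-3)/(-4 - 64))*(-1))² = (((¼)*(-3)/(-68))*(-1))² = (((¼)*(-1/68)*(-3))*(-1))² = ((3/272)*(-1))² = (-3/272)² = 9/73984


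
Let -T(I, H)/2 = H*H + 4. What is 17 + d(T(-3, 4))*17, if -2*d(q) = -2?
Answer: 34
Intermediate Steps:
T(I, H) = -8 - 2*H² (T(I, H) = -2*(H*H + 4) = -2*(H² + 4) = -2*(4 + H²) = -8 - 2*H²)
d(q) = 1 (d(q) = -½*(-2) = 1)
17 + d(T(-3, 4))*17 = 17 + 1*17 = 17 + 17 = 34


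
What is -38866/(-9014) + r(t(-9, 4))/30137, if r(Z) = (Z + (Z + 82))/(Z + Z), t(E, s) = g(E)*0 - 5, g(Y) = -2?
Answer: 2928099353/679137295 ≈ 4.3115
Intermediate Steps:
t(E, s) = -5 (t(E, s) = -2*0 - 5 = 0 - 5 = -5)
r(Z) = (82 + 2*Z)/(2*Z) (r(Z) = (Z + (82 + Z))/((2*Z)) = (82 + 2*Z)*(1/(2*Z)) = (82 + 2*Z)/(2*Z))
-38866/(-9014) + r(t(-9, 4))/30137 = -38866/(-9014) + ((41 - 5)/(-5))/30137 = -38866*(-1/9014) - ⅕*36*(1/30137) = 19433/4507 - 36/5*1/30137 = 19433/4507 - 36/150685 = 2928099353/679137295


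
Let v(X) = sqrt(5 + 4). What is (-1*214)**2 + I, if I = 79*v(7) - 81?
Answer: 45952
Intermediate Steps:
v(X) = 3 (v(X) = sqrt(9) = 3)
I = 156 (I = 79*3 - 81 = 237 - 81 = 156)
(-1*214)**2 + I = (-1*214)**2 + 156 = (-214)**2 + 156 = 45796 + 156 = 45952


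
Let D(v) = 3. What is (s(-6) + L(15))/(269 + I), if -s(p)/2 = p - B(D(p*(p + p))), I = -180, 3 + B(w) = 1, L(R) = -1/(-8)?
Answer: 65/712 ≈ 0.091292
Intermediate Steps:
L(R) = ⅛ (L(R) = -1*(-⅛) = ⅛)
B(w) = -2 (B(w) = -3 + 1 = -2)
s(p) = -4 - 2*p (s(p) = -2*(p - 1*(-2)) = -2*(p + 2) = -2*(2 + p) = -4 - 2*p)
(s(-6) + L(15))/(269 + I) = ((-4 - 2*(-6)) + ⅛)/(269 - 180) = ((-4 + 12) + ⅛)/89 = (8 + ⅛)*(1/89) = (65/8)*(1/89) = 65/712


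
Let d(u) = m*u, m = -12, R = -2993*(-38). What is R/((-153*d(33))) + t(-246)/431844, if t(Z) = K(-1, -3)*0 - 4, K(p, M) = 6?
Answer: 2046462631/1090190178 ≈ 1.8772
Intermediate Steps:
R = 113734
d(u) = -12*u
t(Z) = -4 (t(Z) = 6*0 - 4 = 0 - 4 = -4)
R/((-153*d(33))) + t(-246)/431844 = 113734/((-(-1836)*33)) - 4/431844 = 113734/((-153*(-396))) - 4*1/431844 = 113734/60588 - 1/107961 = 113734*(1/60588) - 1/107961 = 56867/30294 - 1/107961 = 2046462631/1090190178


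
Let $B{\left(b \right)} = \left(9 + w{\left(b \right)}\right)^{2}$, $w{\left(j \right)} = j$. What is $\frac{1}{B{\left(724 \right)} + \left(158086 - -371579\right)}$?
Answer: $\frac{1}{1066954} \approx 9.3725 \cdot 10^{-7}$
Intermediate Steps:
$B{\left(b \right)} = \left(9 + b\right)^{2}$
$\frac{1}{B{\left(724 \right)} + \left(158086 - -371579\right)} = \frac{1}{\left(9 + 724\right)^{2} + \left(158086 - -371579\right)} = \frac{1}{733^{2} + \left(158086 + 371579\right)} = \frac{1}{537289 + 529665} = \frac{1}{1066954}$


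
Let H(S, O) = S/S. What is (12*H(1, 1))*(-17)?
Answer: -204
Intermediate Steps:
H(S, O) = 1
(12*H(1, 1))*(-17) = (12*1)*(-17) = 12*(-17) = -204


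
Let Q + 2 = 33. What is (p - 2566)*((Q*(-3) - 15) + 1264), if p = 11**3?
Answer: -1427660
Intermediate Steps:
Q = 31 (Q = -2 + 33 = 31)
p = 1331
(p - 2566)*((Q*(-3) - 15) + 1264) = (1331 - 2566)*((31*(-3) - 15) + 1264) = -1235*((-93 - 15) + 1264) = -1235*(-108 + 1264) = -1235*1156 = -1427660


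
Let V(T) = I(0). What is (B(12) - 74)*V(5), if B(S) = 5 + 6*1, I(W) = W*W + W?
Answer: 0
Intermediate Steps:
I(W) = W + W**2 (I(W) = W**2 + W = W + W**2)
V(T) = 0 (V(T) = 0*(1 + 0) = 0*1 = 0)
B(S) = 11 (B(S) = 5 + 6 = 11)
(B(12) - 74)*V(5) = (11 - 74)*0 = -63*0 = 0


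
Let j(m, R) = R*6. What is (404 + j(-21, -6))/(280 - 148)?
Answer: 92/33 ≈ 2.7879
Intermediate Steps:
j(m, R) = 6*R
(404 + j(-21, -6))/(280 - 148) = (404 + 6*(-6))/(280 - 148) = (404 - 36)/132 = 368*(1/132) = 92/33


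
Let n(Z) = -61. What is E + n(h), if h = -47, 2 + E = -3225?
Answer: -3288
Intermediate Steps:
E = -3227 (E = -2 - 3225 = -3227)
E + n(h) = -3227 - 61 = -3288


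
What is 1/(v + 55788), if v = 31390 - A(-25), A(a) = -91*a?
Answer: 1/84903 ≈ 1.1778e-5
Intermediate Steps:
v = 29115 (v = 31390 - (-91)*(-25) = 31390 - 1*2275 = 31390 - 2275 = 29115)
1/(v + 55788) = 1/(29115 + 55788) = 1/84903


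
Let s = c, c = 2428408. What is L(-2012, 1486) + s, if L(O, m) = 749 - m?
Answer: 2427671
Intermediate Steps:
s = 2428408
L(-2012, 1486) + s = (749 - 1*1486) + 2428408 = (749 - 1486) + 2428408 = -737 + 2428408 = 2427671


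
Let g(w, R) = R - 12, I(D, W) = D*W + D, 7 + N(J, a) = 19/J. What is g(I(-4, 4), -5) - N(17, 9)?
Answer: -189/17 ≈ -11.118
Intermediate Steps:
N(J, a) = -7 + 19/J
I(D, W) = D + D*W
g(w, R) = -12 + R
g(I(-4, 4), -5) - N(17, 9) = (-12 - 5) - (-7 + 19/17) = -17 - (-7 + 19*(1/17)) = -17 - (-7 + 19/17) = -17 - 1*(-100/17) = -17 + 100/17 = -189/17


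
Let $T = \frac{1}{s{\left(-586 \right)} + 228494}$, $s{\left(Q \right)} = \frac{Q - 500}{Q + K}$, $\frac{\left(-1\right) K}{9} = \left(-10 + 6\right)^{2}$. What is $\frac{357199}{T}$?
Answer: $\frac{29790701290747}{365} \approx 8.1618 \cdot 10^{10}$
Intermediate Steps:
$K = -144$ ($K = - 9 \left(-10 + 6\right)^{2} = - 9 \left(-4\right)^{2} = \left(-9\right) 16 = -144$)
$s{\left(Q \right)} = \frac{-500 + Q}{-144 + Q}$ ($s{\left(Q \right)} = \frac{Q - 500}{Q - 144} = \frac{-500 + Q}{-144 + Q}$)
$T = \frac{365}{83400853}$ ($T = \frac{1}{\frac{-500 - 586}{-144 - 586} + 228494} = \frac{1}{\frac{1}{-730} \left(-1086\right) + 228494} = \frac{1}{\left(- \frac{1}{730}\right) \left(-1086\right) + 228494} = \frac{1}{\frac{543}{365} + 228494} = \frac{1}{\frac{83400853}{365}} = \frac{365}{83400853} \approx 4.3765 \cdot 10^{-6}$)
$\frac{357199}{T} = \frac{357199}{\frac{365}{83400853}} = 357199 \cdot \frac{83400853}{365} = \frac{29790701290747}{365}$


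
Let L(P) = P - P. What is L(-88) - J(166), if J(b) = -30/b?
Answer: 15/83 ≈ 0.18072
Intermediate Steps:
L(P) = 0
L(-88) - J(166) = 0 - (-30)/166 = 0 - 1*(-15/83) = 0 + 15/83 = 15/83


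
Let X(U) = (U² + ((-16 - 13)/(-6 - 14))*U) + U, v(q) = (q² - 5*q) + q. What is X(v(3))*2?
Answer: 33/10 ≈ 3.3000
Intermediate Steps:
v(q) = q² - 4*q
X(U) = U² + 49*U/20 (X(U) = (U² + (-29/(-20))*U) + U = (U² + (-29*(-1/20))*U) + U = (U² + 29*U/20) + U = U² + 49*U/20)
X(v(3))*2 = ((3*(-4 + 3))*(49 + 20*(3*(-4 + 3)))/20)*2 = ((3*(-1))*(49 + 20*(3*(-1)))/20)*2 = ((1/20)*(-3)*(49 + 20*(-3)))*2 = ((1/20)*(-3)*(49 - 60))*2 = ((1/20)*(-3)*(-11))*2 = (33/20)*2 = 33/10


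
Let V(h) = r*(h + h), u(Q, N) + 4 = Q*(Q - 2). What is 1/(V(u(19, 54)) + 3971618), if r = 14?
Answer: 1/3980550 ≈ 2.5122e-7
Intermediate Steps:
u(Q, N) = -4 + Q*(-2 + Q) (u(Q, N) = -4 + Q*(Q - 2) = -4 + Q*(-2 + Q))
V(h) = 28*h (V(h) = 14*(h + h) = 14*(2*h) = 28*h)
1/(V(u(19, 54)) + 3971618) = 1/(28*(-4 + 19**2 - 2*19) + 3971618) = 1/(28*(-4 + 361 - 38) + 3971618) = 1/(28*319 + 3971618) = 1/(8932 + 3971618) = 1/3980550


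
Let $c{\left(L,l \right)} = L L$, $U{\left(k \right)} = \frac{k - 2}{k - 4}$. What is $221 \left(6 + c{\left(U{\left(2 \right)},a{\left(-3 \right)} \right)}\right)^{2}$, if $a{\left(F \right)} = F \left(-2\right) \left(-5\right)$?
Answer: $7956$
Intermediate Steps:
$U{\left(k \right)} = \frac{-2 + k}{-4 + k}$
$a{\left(F \right)} = 10 F$ ($a{\left(F \right)} = - 2 F \left(-5\right) = 10 F$)
$c{\left(L,l \right)} = L^{2}$
$221 \left(6 + c{\left(U{\left(2 \right)},a{\left(-3 \right)} \right)}\right)^{2} = 221 \left(6 + \left(\frac{-2 + 2}{-4 + 2}\right)^{2}\right)^{2} = 221 \left(6 + \left(\frac{1}{-2} \cdot 0\right)^{2}\right)^{2} = 221 \left(6 + \left(\left(- \frac{1}{2}\right) 0\right)^{2}\right)^{2} = 221 \left(6 + 0^{2}\right)^{2} = 221 \left(6 + 0\right)^{2} = 221 \cdot 6^{2} = 221 \cdot 36 = 7956$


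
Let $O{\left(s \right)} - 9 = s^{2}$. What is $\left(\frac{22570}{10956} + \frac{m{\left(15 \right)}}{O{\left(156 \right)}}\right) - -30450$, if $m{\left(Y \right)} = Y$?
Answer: $\frac{90247666111}{2963598} \approx 30452.0$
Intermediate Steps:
$O{\left(s \right)} = 9 + s^{2}$
$\left(\frac{22570}{10956} + \frac{m{\left(15 \right)}}{O{\left(156 \right)}}\right) - -30450 = \left(\frac{22570}{10956} + \frac{15}{9 + 156^{2}}\right) - -30450 = \left(22570 \cdot \frac{1}{10956} + \frac{15}{9 + 24336}\right) + 30450 = \left(\frac{11285}{5478} + \frac{15}{24345}\right) + 30450 = \left(\frac{11285}{5478} + 15 \cdot \frac{1}{24345}\right) + 30450 = \left(\frac{11285}{5478} + \frac{1}{1623}\right) + 30450 = \frac{6107011}{2963598} + 30450 = \frac{90247666111}{2963598}$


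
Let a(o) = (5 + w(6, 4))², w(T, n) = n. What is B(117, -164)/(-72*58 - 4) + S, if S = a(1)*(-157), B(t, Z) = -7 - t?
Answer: -13289234/1045 ≈ -12717.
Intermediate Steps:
a(o) = 81 (a(o) = (5 + 4)² = 9² = 81)
S = -12717 (S = 81*(-157) = -12717)
B(117, -164)/(-72*58 - 4) + S = (-7 - 1*117)/(-72*58 - 4) - 12717 = (-7 - 117)/(-4176 - 4) - 12717 = -124/(-4180) - 12717 = -124*(-1/4180) - 12717 = 31/1045 - 12717 = -13289234/1045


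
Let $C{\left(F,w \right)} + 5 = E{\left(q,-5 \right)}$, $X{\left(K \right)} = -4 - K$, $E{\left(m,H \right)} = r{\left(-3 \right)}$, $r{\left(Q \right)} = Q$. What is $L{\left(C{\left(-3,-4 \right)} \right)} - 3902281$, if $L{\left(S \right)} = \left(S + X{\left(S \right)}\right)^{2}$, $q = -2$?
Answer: $-3902265$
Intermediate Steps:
$E{\left(m,H \right)} = -3$
$C{\left(F,w \right)} = -8$ ($C{\left(F,w \right)} = -5 - 3 = -8$)
$L{\left(S \right)} = 16$ ($L{\left(S \right)} = \left(S - \left(4 + S\right)\right)^{2} = \left(-4\right)^{2} = 16$)
$L{\left(C{\left(-3,-4 \right)} \right)} - 3902281 = 16 - 3902281 = -3902265$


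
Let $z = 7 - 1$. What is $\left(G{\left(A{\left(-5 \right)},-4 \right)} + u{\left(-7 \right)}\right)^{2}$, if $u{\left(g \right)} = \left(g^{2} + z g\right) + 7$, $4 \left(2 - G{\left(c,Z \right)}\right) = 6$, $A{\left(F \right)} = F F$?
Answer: $\frac{841}{4} \approx 210.25$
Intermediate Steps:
$A{\left(F \right)} = F^{2}$
$z = 6$ ($z = 7 - 1 = 6$)
$G{\left(c,Z \right)} = \frac{1}{2}$ ($G{\left(c,Z \right)} = 2 - \frac{3}{2} = \frac{1}{2}$)
$u{\left(g \right)} = 7 + g^{2} + 6 g$ ($u{\left(g \right)} = \left(g^{2} + 6 g\right) + 7 = 7 + g^{2} + 6 g$)
$\left(G{\left(A{\left(-5 \right)},-4 \right)} + u{\left(-7 \right)}\right)^{2} = \left(\frac{1}{2} + \left(7 + \left(-7\right)^{2} + 6 \left(-7\right)\right)\right)^{2} = \left(\frac{1}{2} + \left(7 + 49 - 42\right)\right)^{2} = \left(\frac{1}{2} + 14\right)^{2} = \left(\frac{29}{2}\right)^{2} = \frac{841}{4}$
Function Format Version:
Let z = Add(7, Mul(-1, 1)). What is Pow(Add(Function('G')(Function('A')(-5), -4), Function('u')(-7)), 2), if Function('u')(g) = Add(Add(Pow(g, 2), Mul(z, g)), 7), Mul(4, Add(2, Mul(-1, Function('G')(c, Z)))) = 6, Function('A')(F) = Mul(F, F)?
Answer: Rational(841, 4) ≈ 210.25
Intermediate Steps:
Function('A')(F) = Pow(F, 2)
z = 6 (z = Add(7, -1) = 6)
Function('G')(c, Z) = Rational(1, 2) (Function('G')(c, Z) = Add(2, Mul(Rational(-1, 4), 6)) = Add(2, Rational(-3, 2)) = Rational(1, 2))
Function('u')(g) = Add(7, Pow(g, 2), Mul(6, g)) (Function('u')(g) = Add(Add(Pow(g, 2), Mul(6, g)), 7) = Add(7, Pow(g, 2), Mul(6, g)))
Pow(Add(Function('G')(Function('A')(-5), -4), Function('u')(-7)), 2) = Pow(Add(Rational(1, 2), Add(7, Pow(-7, 2), Mul(6, -7))), 2) = Pow(Add(Rational(1, 2), Add(7, 49, -42)), 2) = Pow(Add(Rational(1, 2), 14), 2) = Pow(Rational(29, 2), 2) = Rational(841, 4)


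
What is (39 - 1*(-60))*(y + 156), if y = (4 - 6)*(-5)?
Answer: 16434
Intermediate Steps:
y = 10 (y = -2*(-5) = 10)
(39 - 1*(-60))*(y + 156) = (39 - 1*(-60))*(10 + 156) = (39 + 60)*166 = 99*166 = 16434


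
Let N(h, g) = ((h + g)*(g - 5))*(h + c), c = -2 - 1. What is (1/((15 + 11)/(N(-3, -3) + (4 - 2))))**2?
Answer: 121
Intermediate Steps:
c = -3
N(h, g) = (-5 + g)*(-3 + h)*(g + h) (N(h, g) = ((h + g)*(g - 5))*(h - 3) = ((g + h)*(-5 + g))*(-3 + h) = ((-5 + g)*(g + h))*(-3 + h) = (-5 + g)*(-3 + h)*(g + h))
(1/((15 + 11)/(N(-3, -3) + (4 - 2))))**2 = (1/((15 + 11)/((-5*(-3)**2 - 3*(-3)**2 + 15*(-3) + 15*(-3) - 3*(-3)**2 - 3*(-3)**2 - 8*(-3)*(-3)) + (4 - 2))))**2 = (1/(26/((-5*9 - 3*9 - 45 - 45 - 3*9 - 3*9 - 72) + 2)))**2 = (1/(26/((-45 - 27 - 45 - 45 - 27 - 27 - 72) + 2)))**2 = (1/(26/(-288 + 2)))**2 = (1/(26/(-286)))**2 = (1/(26*(-1/286)))**2 = (1/(-1/11))**2 = (-11)**2 = 121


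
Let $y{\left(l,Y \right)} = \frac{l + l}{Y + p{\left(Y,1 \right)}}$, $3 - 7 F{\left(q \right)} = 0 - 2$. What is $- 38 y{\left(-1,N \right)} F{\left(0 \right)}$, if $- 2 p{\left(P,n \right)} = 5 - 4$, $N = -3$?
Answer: $- \frac{760}{49} \approx -15.51$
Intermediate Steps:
$F{\left(q \right)} = \frac{5}{7}$ ($F{\left(q \right)} = \frac{3}{7} - \frac{0 - 2}{7} = \frac{3}{7} - - \frac{2}{7} = \frac{3}{7} + \frac{2}{7} = \frac{5}{7}$)
$p{\left(P,n \right)} = - \frac{1}{2}$ ($p{\left(P,n \right)} = - \frac{5 - 4}{2} = \left(- \frac{1}{2}\right) 1 = - \frac{1}{2}$)
$y{\left(l,Y \right)} = \frac{2 l}{- \frac{1}{2} + Y}$ ($y{\left(l,Y \right)} = \frac{l + l}{Y - \frac{1}{2}} = \frac{2 l}{- \frac{1}{2} + Y}$)
$- 38 y{\left(-1,N \right)} F{\left(0 \right)} = - 38 \cdot 4 \left(-1\right) \frac{1}{-1 + 2 \left(-3\right)} \frac{5}{7} = - 38 \cdot 4 \left(-1\right) \frac{1}{-1 - 6} \cdot \frac{5}{7} = - 38 \cdot 4 \left(-1\right) \frac{1}{-7} \cdot \frac{5}{7} = - 38 \cdot 4 \left(-1\right) \left(- \frac{1}{7}\right) \frac{5}{7} = - 38 \cdot \frac{4}{7} \cdot \frac{5}{7} = \left(-38\right) \frac{20}{49} = - \frac{760}{49}$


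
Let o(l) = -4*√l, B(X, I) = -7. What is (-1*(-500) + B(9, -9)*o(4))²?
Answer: 309136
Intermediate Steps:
(-1*(-500) + B(9, -9)*o(4))² = (-1*(-500) - (-28)*√4)² = (500 - (-28)*2)² = (500 - 7*(-8))² = (500 + 56)² = 556² = 309136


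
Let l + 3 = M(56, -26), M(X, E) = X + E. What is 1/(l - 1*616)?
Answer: -1/589 ≈ -0.0016978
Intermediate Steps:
M(X, E) = E + X
l = 27 (l = -3 + (-26 + 56) = -3 + 30 = 27)
1/(l - 1*616) = 1/(27 - 1*616) = 1/(27 - 616) = 1/(-589) = -1/589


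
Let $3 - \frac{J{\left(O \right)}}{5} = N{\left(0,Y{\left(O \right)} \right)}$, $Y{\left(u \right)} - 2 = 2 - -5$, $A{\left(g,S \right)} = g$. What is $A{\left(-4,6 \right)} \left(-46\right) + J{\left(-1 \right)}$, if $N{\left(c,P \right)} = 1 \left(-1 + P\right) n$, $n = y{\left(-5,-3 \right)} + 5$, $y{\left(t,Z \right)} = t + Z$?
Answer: $319$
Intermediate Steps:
$y{\left(t,Z \right)} = Z + t$
$n = -3$ ($n = \left(-3 - 5\right) + 5 = -8 + 5 = -3$)
$Y{\left(u \right)} = 9$ ($Y{\left(u \right)} = 2 + \left(2 - -5\right) = 2 + \left(2 + 5\right) = 2 + 7 = 9$)
$N{\left(c,P \right)} = 3 - 3 P$ ($N{\left(c,P \right)} = 1 \left(-1 + P\right) \left(-3\right) = \left(-1 + P\right) \left(-3\right) = 3 - 3 P$)
$J{\left(O \right)} = 135$ ($J{\left(O \right)} = 15 - 5 \left(3 - 27\right) = 15 - -120 = 15 + 120 = 135$)
$A{\left(-4,6 \right)} \left(-46\right) + J{\left(-1 \right)} = \left(-4\right) \left(-46\right) + 135 = 184 + 135 = 319$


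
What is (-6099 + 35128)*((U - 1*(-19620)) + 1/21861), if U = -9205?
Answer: 944198564452/3123 ≈ 3.0234e+8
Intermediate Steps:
(-6099 + 35128)*((U - 1*(-19620)) + 1/21861) = (-6099 + 35128)*((-9205 - 1*(-19620)) + 1/21861) = 29029*((-9205 + 19620) + 1/21861) = 29029*(10415 + 1/21861) = 29029*(227682316/21861) = 944198564452/3123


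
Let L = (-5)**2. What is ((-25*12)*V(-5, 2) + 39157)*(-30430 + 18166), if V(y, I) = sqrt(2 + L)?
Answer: -480221448 + 11037600*sqrt(3) ≈ -4.6110e+8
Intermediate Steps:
L = 25
V(y, I) = 3*sqrt(3) (V(y, I) = sqrt(2 + 25) = sqrt(27) = 3*sqrt(3))
((-25*12)*V(-5, 2) + 39157)*(-30430 + 18166) = ((-25*12)*(3*sqrt(3)) + 39157)*(-30430 + 18166) = (-900*sqrt(3) + 39157)*(-12264) = (39157 - 900*sqrt(3))*(-12264) = -480221448 + 11037600*sqrt(3)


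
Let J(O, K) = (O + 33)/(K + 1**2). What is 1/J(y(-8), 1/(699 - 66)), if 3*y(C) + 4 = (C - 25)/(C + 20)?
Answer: 2536/77859 ≈ 0.032572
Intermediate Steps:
y(C) = -4/3 + (-25 + C)/(3*(20 + C)) (y(C) = -4/3 + ((C - 25)/(C + 20))/3 = -4/3 + ((-25 + C)/(20 + C))/3 = -4/3 + (-25 + C)/(3*(20 + C)))
J(O, K) = (33 + O)/(1 + K) (J(O, K) = (33 + O)/(K + 1) = (33 + O)/(1 + K))
1/J(y(-8), 1/(699 - 66)) = 1/((33 + (-35 - 1*(-8))/(20 - 8))/(1 + 1/(699 - 66))) = 1/((33 + (-35 + 8)/12)/(1 + 1/633)) = 1/((33 + (1/12)*(-27))/(1 + 1/633)) = 1/((33 - 9/4)/(634/633)) = 1/((633/634)*(123/4)) = 1/(77859/2536) = 2536/77859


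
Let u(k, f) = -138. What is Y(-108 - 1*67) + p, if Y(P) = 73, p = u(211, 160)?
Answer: -65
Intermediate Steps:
p = -138
Y(-108 - 1*67) + p = 73 - 138 = -65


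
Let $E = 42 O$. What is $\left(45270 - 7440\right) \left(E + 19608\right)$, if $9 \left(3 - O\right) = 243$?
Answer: $703638000$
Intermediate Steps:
$O = -24$ ($O = 3 - 27 = -24$)
$E = -1008$ ($E = 42 \left(-24\right) = -1008$)
$\left(45270 - 7440\right) \left(E + 19608\right) = \left(45270 - 7440\right) \left(-1008 + 19608\right) = 37830 \cdot 18600 = 703638000$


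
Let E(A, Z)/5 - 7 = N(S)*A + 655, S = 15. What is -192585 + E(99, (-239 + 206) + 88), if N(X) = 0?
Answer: -189275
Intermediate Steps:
E(A, Z) = 3310 (E(A, Z) = 35 + 5*(0*A + 655) = 35 + 5*(0 + 655) = 35 + 5*655 = 35 + 3275 = 3310)
-192585 + E(99, (-239 + 206) + 88) = -192585 + 3310 = -189275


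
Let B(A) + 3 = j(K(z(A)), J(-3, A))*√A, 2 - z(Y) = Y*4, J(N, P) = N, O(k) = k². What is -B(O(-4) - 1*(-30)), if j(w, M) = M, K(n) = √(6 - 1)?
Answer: 3 + 3*√46 ≈ 23.347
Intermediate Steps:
z(Y) = 2 - 4*Y (z(Y) = 2 - Y*4 = 2 - 4*Y)
K(n) = √5
B(A) = -3 - 3*√A
-B(O(-4) - 1*(-30)) = -(-3 - 3*√((-4)² - 1*(-30))) = -(-3 - 3*√(16 + 30)) = -(-3 - 3*√46) = 3 + 3*√46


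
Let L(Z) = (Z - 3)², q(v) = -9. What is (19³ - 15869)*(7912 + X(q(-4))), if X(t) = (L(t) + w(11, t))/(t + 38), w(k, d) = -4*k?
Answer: -2068227480/29 ≈ -7.1318e+7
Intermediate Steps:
L(Z) = (-3 + Z)²
X(t) = (-44 + (-3 + t)²)/(38 + t) (X(t) = ((-3 + t)² - 4*11)/(t + 38) = ((-3 + t)² - 44)/(38 + t) = (-44 + (-3 + t)²)/(38 + t))
(19³ - 15869)*(7912 + X(q(-4))) = (19³ - 15869)*(7912 + (-44 + (-3 - 9)²)/(38 - 9)) = (6859 - 15869)*(7912 + (-44 + (-12)²)/29) = -9010*(7912 + (-44 + 144)/29) = -9010*(7912 + (1/29)*100) = -9010*(7912 + 100/29) = -9010*229548/29 = -2068227480/29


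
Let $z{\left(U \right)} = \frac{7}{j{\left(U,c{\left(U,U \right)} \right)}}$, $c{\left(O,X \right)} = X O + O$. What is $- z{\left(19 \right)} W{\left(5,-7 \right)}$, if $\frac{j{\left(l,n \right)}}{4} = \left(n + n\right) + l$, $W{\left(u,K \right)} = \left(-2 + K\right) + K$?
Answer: $\frac{28}{779} \approx 0.035944$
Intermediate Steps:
$c{\left(O,X \right)} = O + O X$ ($c{\left(O,X \right)} = O X + O = O + O X$)
$W{\left(u,K \right)} = -2 + 2 K$
$j{\left(l,n \right)} = 4 l + 8 n$ ($j{\left(l,n \right)} = 4 \left(\left(n + n\right) + l\right) = 4 \left(2 n + l\right) = 4 \left(l + 2 n\right) = 4 l + 8 n$)
$z{\left(U \right)} = \frac{7}{4 U + 8 U \left(1 + U\right)}$
$- z{\left(19 \right)} W{\left(5,-7 \right)} = - \frac{7}{4 \cdot 19 \left(3 + 2 \cdot 19\right)} \left(-2 + 2 \left(-7\right)\right) = - \frac{7}{4} \cdot \frac{1}{19} \frac{1}{3 + 38} \left(-2 - 14\right) = - \frac{7}{4} \cdot \frac{1}{19} \cdot \frac{1}{41} \left(-16\right) = - \frac{7 \left(-16\right)}{3116} = \left(-1\right) \left(- \frac{28}{779}\right) = \frac{28}{779}$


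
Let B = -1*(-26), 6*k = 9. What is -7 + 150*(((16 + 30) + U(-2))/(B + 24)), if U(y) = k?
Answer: 271/2 ≈ 135.50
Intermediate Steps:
k = 3/2 (k = (1/6)*9 = 3/2 ≈ 1.5000)
U(y) = 3/2
B = 26
-7 + 150*(((16 + 30) + U(-2))/(B + 24)) = -7 + 150*(((16 + 30) + 3/2)/(26 + 24)) = -7 + 150*((46 + 3/2)/50) = -7 + 150*((95/2)*(1/50)) = -7 + 150*(19/20) = -7 + 285/2 = 271/2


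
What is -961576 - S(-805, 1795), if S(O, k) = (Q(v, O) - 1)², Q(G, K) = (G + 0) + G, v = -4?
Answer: -961657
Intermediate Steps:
Q(G, K) = 2*G (Q(G, K) = G + G = 2*G)
S(O, k) = 81 (S(O, k) = (2*(-4) - 1)² = (-8 - 1)² = (-9)² = 81)
-961576 - S(-805, 1795) = -961576 - 1*81 = -961576 - 81 = -961657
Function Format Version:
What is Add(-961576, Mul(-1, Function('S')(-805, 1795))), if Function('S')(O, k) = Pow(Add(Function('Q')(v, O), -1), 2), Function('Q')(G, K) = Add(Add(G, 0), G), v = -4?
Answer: -961657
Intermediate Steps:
Function('Q')(G, K) = Mul(2, G) (Function('Q')(G, K) = Add(G, G) = Mul(2, G))
Function('S')(O, k) = 81 (Function('S')(O, k) = Pow(Add(Mul(2, -4), -1), 2) = Pow(Add(-8, -1), 2) = Pow(-9, 2) = 81)
Add(-961576, Mul(-1, Function('S')(-805, 1795))) = Add(-961576, Mul(-1, 81)) = Add(-961576, -81) = -961657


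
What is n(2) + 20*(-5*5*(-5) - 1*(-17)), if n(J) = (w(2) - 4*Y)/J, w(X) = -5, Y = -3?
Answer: 5687/2 ≈ 2843.5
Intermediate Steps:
n(J) = 7/J (n(J) = (-5 - 4*(-3))/J = (-5 + 12)/J = 7/J)
n(2) + 20*(-5*5*(-5) - 1*(-17)) = 7/2 + 20*(-5*5*(-5) - 1*(-17)) = 7*(½) + 20*(-25*(-5) + 17) = 7/2 + 20*(125 + 17) = 7/2 + 20*142 = 7/2 + 2840 = 5687/2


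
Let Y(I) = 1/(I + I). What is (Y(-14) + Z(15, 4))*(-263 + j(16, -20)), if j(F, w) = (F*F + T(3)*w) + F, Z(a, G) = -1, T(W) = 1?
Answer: 319/28 ≈ 11.393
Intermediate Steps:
j(F, w) = F + w + F² (j(F, w) = (F*F + 1*w) + F = (F² + w) + F = (w + F²) + F = F + w + F²)
Y(I) = 1/(2*I)
(Y(-14) + Z(15, 4))*(-263 + j(16, -20)) = ((½)/(-14) - 1)*(-263 + (16 - 20 + 16²)) = ((½)*(-1/14) - 1)*(-263 + (16 - 20 + 256)) = (-1/28 - 1)*(-263 + 252) = -29/28*(-11) = 319/28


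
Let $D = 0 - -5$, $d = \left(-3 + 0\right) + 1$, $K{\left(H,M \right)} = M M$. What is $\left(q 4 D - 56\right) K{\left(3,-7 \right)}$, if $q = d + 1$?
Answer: $-3724$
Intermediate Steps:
$K{\left(H,M \right)} = M^{2}$
$d = -2$ ($d = -3 + 1 = -2$)
$D = 5$ ($D = 0 + 5 = 5$)
$q = -1$ ($q = -2 + 1 = -1$)
$\left(q 4 D - 56\right) K{\left(3,-7 \right)} = \left(\left(-1\right) 4 \cdot 5 - 56\right) \left(-7\right)^{2} = \left(\left(-4\right) 5 - 56\right) 49 = \left(-20 - 56\right) 49 = \left(-76\right) 49 = -3724$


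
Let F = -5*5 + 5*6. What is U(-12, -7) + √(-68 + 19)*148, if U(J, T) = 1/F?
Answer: ⅕ + 1036*I ≈ 0.2 + 1036.0*I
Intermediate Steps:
F = 5 (F = -25 + 30 = 5)
U(J, T) = ⅕ (U(J, T) = 1/5 = ⅕)
U(-12, -7) + √(-68 + 19)*148 = ⅕ + √(-68 + 19)*148 = ⅕ + √(-49)*148 = ⅕ + (7*I)*148 = ⅕ + 1036*I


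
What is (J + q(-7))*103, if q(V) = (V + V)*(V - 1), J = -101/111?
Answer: 1270093/111 ≈ 11442.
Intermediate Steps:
J = -101/111 (J = -101*1/111 = -101/111 ≈ -0.90991)
q(V) = 2*V*(-1 + V) (q(V) = (2*V)*(-1 + V) = 2*V*(-1 + V))
(J + q(-7))*103 = (-101/111 + 2*(-7)*(-1 - 7))*103 = (-101/111 + 2*(-7)*(-8))*103 = (-101/111 + 112)*103 = (12331/111)*103 = 1270093/111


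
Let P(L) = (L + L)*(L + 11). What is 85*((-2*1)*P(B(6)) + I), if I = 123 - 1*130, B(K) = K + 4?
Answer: -71995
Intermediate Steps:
B(K) = 4 + K
I = -7 (I = 123 - 130 = -7)
P(L) = 2*L*(11 + L) (P(L) = (2*L)*(11 + L) = 2*L*(11 + L))
85*((-2*1)*P(B(6)) + I) = 85*((-2*1)*(2*(4 + 6)*(11 + (4 + 6))) - 7) = 85*(-4*10*(11 + 10) - 7) = 85*(-4*10*21 - 7) = 85*(-2*420 - 7) = 85*(-840 - 7) = 85*(-847) = -71995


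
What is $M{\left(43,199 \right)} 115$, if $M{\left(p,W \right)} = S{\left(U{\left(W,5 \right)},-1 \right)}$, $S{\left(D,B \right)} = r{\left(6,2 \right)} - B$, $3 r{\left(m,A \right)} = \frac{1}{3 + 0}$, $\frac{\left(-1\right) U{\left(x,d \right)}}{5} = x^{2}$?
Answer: $\frac{1150}{9} \approx 127.78$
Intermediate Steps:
$U{\left(x,d \right)} = - 5 x^{2}$
$r{\left(m,A \right)} = \frac{1}{9}$ ($r{\left(m,A \right)} = \frac{1}{3 \left(3 + 0\right)} = \frac{1}{3 \cdot 3} = \frac{1}{3} \cdot \frac{1}{3} = \frac{1}{9}$)
$S{\left(D,B \right)} = \frac{1}{9} - B$
$M{\left(p,W \right)} = \frac{10}{9}$ ($M{\left(p,W \right)} = \frac{1}{9} - -1 = \frac{1}{9} + 1 = \frac{10}{9}$)
$M{\left(43,199 \right)} 115 = \frac{10}{9} \cdot 115 = \frac{1150}{9}$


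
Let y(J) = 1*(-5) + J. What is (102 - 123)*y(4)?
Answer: 21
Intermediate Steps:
y(J) = -5 + J
(102 - 123)*y(4) = (102 - 123)*(-5 + 4) = -21*(-1) = 21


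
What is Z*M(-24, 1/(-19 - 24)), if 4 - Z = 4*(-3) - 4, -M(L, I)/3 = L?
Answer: 1440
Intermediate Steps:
M(L, I) = -3*L
Z = 20 (Z = 4 - (4*(-3) - 4) = 4 - (-12 - 4) = 4 - 1*(-16) = 4 + 16 = 20)
Z*M(-24, 1/(-19 - 24)) = 20*(-3*(-24)) = 20*72 = 1440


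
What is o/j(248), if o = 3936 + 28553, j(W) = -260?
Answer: -32489/260 ≈ -124.96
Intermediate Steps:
o = 32489
o/j(248) = 32489/(-260) = 32489*(-1/260) = -32489/260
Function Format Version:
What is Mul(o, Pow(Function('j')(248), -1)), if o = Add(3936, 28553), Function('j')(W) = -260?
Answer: Rational(-32489, 260) ≈ -124.96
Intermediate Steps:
o = 32489
Mul(o, Pow(Function('j')(248), -1)) = Mul(32489, Pow(-260, -1)) = Mul(32489, Rational(-1, 260)) = Rational(-32489, 260)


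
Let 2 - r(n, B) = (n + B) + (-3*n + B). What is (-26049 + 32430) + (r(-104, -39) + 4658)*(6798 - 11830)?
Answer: -22788579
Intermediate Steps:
r(n, B) = 2 - 2*B + 2*n (r(n, B) = 2 - ((n + B) + (-3*n + B)) = 2 - ((B + n) + (B - 3*n)) = 2 - (-2*n + 2*B) = 2 + (-2*B + 2*n) = 2 - 2*B + 2*n)
(-26049 + 32430) + (r(-104, -39) + 4658)*(6798 - 11830) = (-26049 + 32430) + ((2 - 2*(-39) + 2*(-104)) + 4658)*(6798 - 11830) = 6381 + ((2 + 78 - 208) + 4658)*(-5032) = 6381 + (-128 + 4658)*(-5032) = 6381 + 4530*(-5032) = 6381 - 22794960 = -22788579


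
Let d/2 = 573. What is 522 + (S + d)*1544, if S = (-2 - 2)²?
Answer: 1794650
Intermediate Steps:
d = 1146 (d = 2*573 = 1146)
S = 16 (S = (-4)² = 16)
522 + (S + d)*1544 = 522 + (16 + 1146)*1544 = 522 + 1162*1544 = 522 + 1794128 = 1794650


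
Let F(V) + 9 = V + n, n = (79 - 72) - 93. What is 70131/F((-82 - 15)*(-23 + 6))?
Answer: 23377/518 ≈ 45.129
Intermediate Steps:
n = -86 (n = 7 - 93 = -86)
F(V) = -95 + V (F(V) = -9 + (V - 86) = -9 + (-86 + V) = -95 + V)
70131/F((-82 - 15)*(-23 + 6)) = 70131/(-95 + (-82 - 15)*(-23 + 6)) = 70131/(-95 - 97*(-17)) = 70131/(-95 + 1649) = 70131/1554 = 70131*(1/1554) = 23377/518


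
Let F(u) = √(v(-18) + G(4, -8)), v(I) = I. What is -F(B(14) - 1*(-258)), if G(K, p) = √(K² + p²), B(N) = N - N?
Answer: -I*√(18 - 4*√5) ≈ -3.0093*I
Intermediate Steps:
B(N) = 0
F(u) = √(-18 + 4*√5) (F(u) = √(-18 + √(4² + (-8)²)) = √(-18 + √(16 + 64)) = √(-18 + √80) = √(-18 + 4*√5))
-F(B(14) - 1*(-258)) = -√(-18 + 4*√5)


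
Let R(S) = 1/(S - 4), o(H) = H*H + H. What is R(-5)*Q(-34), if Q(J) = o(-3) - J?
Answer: -40/9 ≈ -4.4444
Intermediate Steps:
o(H) = H + H² (o(H) = H² + H = H + H²)
R(S) = 1/(-4 + S)
Q(J) = 6 - J (Q(J) = -3*(1 - 3) - J = -3*(-2) - J = 6 - J)
R(-5)*Q(-34) = (6 - 1*(-34))/(-4 - 5) = (6 + 34)/(-9) = -⅑*40 = -40/9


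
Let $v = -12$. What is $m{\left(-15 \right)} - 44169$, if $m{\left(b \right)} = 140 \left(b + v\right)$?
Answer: $-47949$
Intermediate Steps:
$m{\left(b \right)} = -1680 + 140 b$ ($m{\left(b \right)} = 140 \left(b - 12\right) = 140 \left(-12 + b\right) = -1680 + 140 b$)
$m{\left(-15 \right)} - 44169 = \left(-1680 + 140 \left(-15\right)\right) - 44169 = \left(-1680 - 2100\right) - 44169 = -3780 - 44169 = -47949$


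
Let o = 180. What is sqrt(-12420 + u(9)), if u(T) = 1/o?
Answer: I*sqrt(11177995)/30 ≈ 111.45*I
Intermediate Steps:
u(T) = 1/180
sqrt(-12420 + u(9)) = sqrt(-12420 + 1/180) = sqrt(-2235599/180) = I*sqrt(11177995)/30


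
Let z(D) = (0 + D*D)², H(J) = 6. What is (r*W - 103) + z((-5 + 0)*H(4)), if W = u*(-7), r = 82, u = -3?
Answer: 811619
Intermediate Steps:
W = 21 (W = -3*(-7) = 21)
z(D) = D⁴ (z(D) = (0 + D²)² = (D²)² = D⁴)
(r*W - 103) + z((-5 + 0)*H(4)) = (82*21 - 103) + ((-5 + 0)*6)⁴ = (1722 - 103) + (-5*6)⁴ = 1619 + (-30)⁴ = 1619 + 810000 = 811619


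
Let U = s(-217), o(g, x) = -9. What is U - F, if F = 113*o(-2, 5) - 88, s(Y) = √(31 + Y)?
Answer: 1105 + I*√186 ≈ 1105.0 + 13.638*I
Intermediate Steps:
U = I*√186 (U = √(31 - 217) = √(-186) = I*√186 ≈ 13.638*I)
F = -1105 (F = 113*(-9) - 88 = -1017 - 88 = -1105)
U - F = I*√186 - 1*(-1105) = I*√186 + 1105 = 1105 + I*√186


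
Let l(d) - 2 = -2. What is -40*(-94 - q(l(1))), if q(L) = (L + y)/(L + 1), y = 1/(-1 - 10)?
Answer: 41320/11 ≈ 3756.4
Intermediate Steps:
y = -1/11 (y = 1/(-11) = -1/11 ≈ -0.090909)
l(d) = 0 (l(d) = 2 - 2 = 0)
q(L) = (-1/11 + L)/(1 + L) (q(L) = (L - 1/11)/(L + 1) = (-1/11 + L)/(1 + L))
-40*(-94 - q(l(1))) = -40*(-94 - (-1/11 + 0)/(1 + 0)) = -40*(-94 - (-1)/(1*11)) = -40*(-94 - (-1)/11) = -40*(-94 - 1*(-1/11)) = -40*(-94 + 1/11) = -40*(-1033/11) = 41320/11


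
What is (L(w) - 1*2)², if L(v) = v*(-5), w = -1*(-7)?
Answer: 1369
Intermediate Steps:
w = 7
L(v) = -5*v
(L(w) - 1*2)² = (-5*7 - 1*2)² = (-35 - 2)² = (-37)² = 1369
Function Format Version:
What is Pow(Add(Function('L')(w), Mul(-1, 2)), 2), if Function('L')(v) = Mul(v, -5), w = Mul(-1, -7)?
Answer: 1369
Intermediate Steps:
w = 7
Function('L')(v) = Mul(-5, v)
Pow(Add(Function('L')(w), Mul(-1, 2)), 2) = Pow(Add(Mul(-5, 7), Mul(-1, 2)), 2) = Pow(Add(-35, -2), 2) = Pow(-37, 2) = 1369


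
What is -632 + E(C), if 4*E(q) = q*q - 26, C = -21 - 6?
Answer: -1825/4 ≈ -456.25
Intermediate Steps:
C = -27
E(q) = -13/2 + q²/4 (E(q) = (q*q - 26)/4 = (q² - 26)/4 = (-26 + q²)/4 = -13/2 + q²/4)
-632 + E(C) = -632 + (-13/2 + (¼)*(-27)²) = -632 + (-13/2 + (¼)*729) = -632 + (-13/2 + 729/4) = -632 + 703/4 = -1825/4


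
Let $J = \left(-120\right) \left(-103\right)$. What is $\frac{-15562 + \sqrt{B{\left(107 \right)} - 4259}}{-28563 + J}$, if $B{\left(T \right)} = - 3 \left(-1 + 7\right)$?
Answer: $\frac{15562}{16203} - \frac{i \sqrt{4277}}{16203} \approx 0.96044 - 0.0040362 i$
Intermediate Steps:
$B{\left(T \right)} = -18$ ($B{\left(T \right)} = \left(-3\right) 6 = -18$)
$J = 12360$
$\frac{-15562 + \sqrt{B{\left(107 \right)} - 4259}}{-28563 + J} = \frac{-15562 + \sqrt{-18 - 4259}}{-28563 + 12360} = \frac{-15562 + \sqrt{-4277}}{-16203} = \left(-15562 + i \sqrt{4277}\right) \left(- \frac{1}{16203}\right) = \frac{15562}{16203} - \frac{i \sqrt{4277}}{16203}$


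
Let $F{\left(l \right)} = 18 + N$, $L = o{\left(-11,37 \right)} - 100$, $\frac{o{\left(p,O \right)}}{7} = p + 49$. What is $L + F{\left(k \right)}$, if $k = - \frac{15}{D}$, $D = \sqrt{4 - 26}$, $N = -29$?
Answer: $155$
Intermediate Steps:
$o{\left(p,O \right)} = 343 + 7 p$ ($o{\left(p,O \right)} = 7 \left(p + 49\right) = 7 \left(49 + p\right) = 343 + 7 p$)
$D = i \sqrt{22}$ ($D = \sqrt{-22} = i \sqrt{22} \approx 4.6904 i$)
$k = \frac{15 i \sqrt{22}}{22}$ ($k = - \frac{15}{i \sqrt{22}} = - 15 \left(- \frac{i \sqrt{22}}{22}\right) = \frac{15 i \sqrt{22}}{22} \approx 3.198 i$)
$L = 166$ ($L = \left(343 + 7 \left(-11\right)\right) - 100 = \left(343 - 77\right) - 100 = 266 - 100 = 166$)
$F{\left(l \right)} = -11$ ($F{\left(l \right)} = 18 - 29 = -11$)
$L + F{\left(k \right)} = 166 - 11 = 155$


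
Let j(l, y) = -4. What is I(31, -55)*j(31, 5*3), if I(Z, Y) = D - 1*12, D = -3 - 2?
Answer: 68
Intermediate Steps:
D = -5
I(Z, Y) = -17 (I(Z, Y) = -5 - 1*12 = -5 - 12 = -17)
I(31, -55)*j(31, 5*3) = -17*(-4) = 68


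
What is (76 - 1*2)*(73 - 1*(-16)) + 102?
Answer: 6688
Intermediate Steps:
(76 - 1*2)*(73 - 1*(-16)) + 102 = (76 - 2)*(73 + 16) + 102 = 74*89 + 102 = 6586 + 102 = 6688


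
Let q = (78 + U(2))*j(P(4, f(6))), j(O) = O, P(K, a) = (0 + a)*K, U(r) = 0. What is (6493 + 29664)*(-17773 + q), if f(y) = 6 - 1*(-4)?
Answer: -529808521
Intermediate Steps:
f(y) = 10 (f(y) = 6 + 4 = 10)
P(K, a) = K*a (P(K, a) = a*K = K*a)
q = 3120 (q = (78 + 0)*(4*10) = 78*40 = 3120)
(6493 + 29664)*(-17773 + q) = (6493 + 29664)*(-17773 + 3120) = 36157*(-14653) = -529808521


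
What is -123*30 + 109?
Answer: -3581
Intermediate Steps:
-123*30 + 109 = -3690 + 109 = -3581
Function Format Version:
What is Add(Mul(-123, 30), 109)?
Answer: -3581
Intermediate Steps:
Add(Mul(-123, 30), 109) = Add(-3690, 109) = -3581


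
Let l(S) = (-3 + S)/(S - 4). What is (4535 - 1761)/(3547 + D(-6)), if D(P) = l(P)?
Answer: 27740/35479 ≈ 0.78187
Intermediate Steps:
l(S) = (-3 + S)/(-4 + S)
D(P) = (-3 + P)/(-4 + P)
(4535 - 1761)/(3547 + D(-6)) = (4535 - 1761)/(3547 + (-3 - 6)/(-4 - 6)) = 2774/(3547 - 9/(-10)) = 2774/(3547 - 1/10*(-9)) = 2774/(3547 + 9/10) = 2774/(35479/10) = 2774*(10/35479) = 27740/35479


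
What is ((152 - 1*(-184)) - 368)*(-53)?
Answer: 1696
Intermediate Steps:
((152 - 1*(-184)) - 368)*(-53) = ((152 + 184) - 368)*(-53) = (336 - 368)*(-53) = -32*(-53) = 1696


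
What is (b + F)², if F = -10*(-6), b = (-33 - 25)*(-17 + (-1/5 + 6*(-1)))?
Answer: 49392784/25 ≈ 1.9757e+6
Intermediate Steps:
b = 6728/5 (b = -58*(-17 + (-1*⅕ - 6)) = -58*(-17 + (-⅕ - 6)) = -58*(-17 - 31/5) = -58*(-116/5) = 6728/5 ≈ 1345.6)
F = 60
(b + F)² = (6728/5 + 60)² = (7028/5)² = 49392784/25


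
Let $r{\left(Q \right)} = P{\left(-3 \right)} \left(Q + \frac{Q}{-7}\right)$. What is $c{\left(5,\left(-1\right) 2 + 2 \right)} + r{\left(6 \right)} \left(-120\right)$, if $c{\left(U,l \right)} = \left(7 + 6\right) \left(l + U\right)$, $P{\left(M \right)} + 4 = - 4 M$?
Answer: $- \frac{34105}{7} \approx -4872.1$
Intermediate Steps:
$P{\left(M \right)} = -4 - 4 M$
$c{\left(U,l \right)} = 13 U + 13 l$ ($c{\left(U,l \right)} = 13 \left(U + l\right) = 13 U + 13 l$)
$r{\left(Q \right)} = \frac{48 Q}{7}$ ($r{\left(Q \right)} = \left(-4 - -12\right) \left(Q + \frac{Q}{-7}\right) = \left(-4 + 12\right) \left(Q + Q \left(- \frac{1}{7}\right)\right) = 8 \left(Q - \frac{Q}{7}\right) = 8 \frac{6 Q}{7} = \frac{48 Q}{7}$)
$c{\left(5,\left(-1\right) 2 + 2 \right)} + r{\left(6 \right)} \left(-120\right) = \left(13 \cdot 5 + 13 \left(\left(-1\right) 2 + 2\right)\right) + \frac{48}{7} \cdot 6 \left(-120\right) = \left(65 + 13 \left(-2 + 2\right)\right) + \frac{288}{7} \left(-120\right) = \left(65 + 13 \cdot 0\right) - \frac{34560}{7} = \left(65 + 0\right) - \frac{34560}{7} = 65 - \frac{34560}{7} = - \frac{34105}{7}$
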